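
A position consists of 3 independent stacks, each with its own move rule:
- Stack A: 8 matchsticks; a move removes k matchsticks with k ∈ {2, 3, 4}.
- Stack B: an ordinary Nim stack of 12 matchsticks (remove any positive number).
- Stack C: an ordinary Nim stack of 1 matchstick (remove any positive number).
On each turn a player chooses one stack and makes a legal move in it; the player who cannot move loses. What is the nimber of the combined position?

Build the Grundy sequence for stack A with g(k) = mex{g(k−s) : s ∈ {2, 3, 4}, s ≤ k}:
k:     0  1  2  3  4  5  6  7  8
g(k):  0  0  1  1  2  2  0  0  1
So g(8) = 1.
Stack B is a plain Nim stack of size 12, so its Grundy value is 12.
Stack C is a plain Nim stack of size 1, so its Grundy value is 1.
The value of a disjunctive sum is the nim-sum of the parts.
Combined value = 1 XOR 12 XOR 1 = 12.

12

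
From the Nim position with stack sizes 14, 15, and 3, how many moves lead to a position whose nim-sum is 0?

3

Nim-sum: 14 ⊕ 15 ⊕ 3 = 2.
The overall nim-sum is X = 2. A stack of size p has a winning move iff p XOR X < p (reduce it to p XOR X).
  14: 14 XOR 2 = 12 < 14 — winning move (to 12).
  15: 15 XOR 2 = 13 < 15 — winning move (to 13).
  3: 3 XOR 2 = 1 < 3 — winning move (to 1).
That gives 3 winning moves.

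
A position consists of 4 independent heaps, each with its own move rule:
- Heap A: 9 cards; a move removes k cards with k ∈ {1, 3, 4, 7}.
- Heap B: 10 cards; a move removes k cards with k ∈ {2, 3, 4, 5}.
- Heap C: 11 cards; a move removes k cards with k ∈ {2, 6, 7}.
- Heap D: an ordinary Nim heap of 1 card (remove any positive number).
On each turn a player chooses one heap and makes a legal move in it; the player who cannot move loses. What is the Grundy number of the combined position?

0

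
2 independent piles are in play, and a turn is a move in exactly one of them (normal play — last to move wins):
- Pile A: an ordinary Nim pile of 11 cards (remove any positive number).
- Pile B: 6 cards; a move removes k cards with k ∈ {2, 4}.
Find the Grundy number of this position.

Pile A is a plain Nim pile of size 11, so its Grundy value is 11.
Grundy values for pile B (subtraction set {2, 4}):
g(0) = mex{} = 0
g(1) = mex{} = 0
g(2) = mex{0} = 1
g(3) = mex{0} = 1
g(4) = mex{0,1} = 2
g(5) = mex{0,1} = 2
g(6) = mex{1,2} = 0
So g(6) = 0.
By the Sprague-Grundy theorem, the Grundy value of a sum of independent games is the XOR of the component values.
Combined value = 11 ⊕ 0 = 11.

11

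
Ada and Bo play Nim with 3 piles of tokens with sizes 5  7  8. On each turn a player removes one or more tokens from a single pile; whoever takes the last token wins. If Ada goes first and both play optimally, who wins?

Ada wins

Nim-sum: 5 ^ 7 ^ 8 = 10.
The nim-sum is 10 ≠ 0, so this is an N-position: the player to move can win; Ada has a winning move.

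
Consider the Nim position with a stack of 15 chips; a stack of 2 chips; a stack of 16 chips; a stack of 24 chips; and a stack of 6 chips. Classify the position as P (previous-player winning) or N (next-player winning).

N-position

Nim-sum: 15 XOR 2 XOR 16 XOR 24 XOR 6 = 3.
The nim-sum is 3 ≠ 0, so this is an N-position: the player to move can win.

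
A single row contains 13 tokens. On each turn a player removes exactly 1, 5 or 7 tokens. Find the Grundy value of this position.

Grundy values for subtraction set {1, 5, 7}:
k:     0  1  2  3  4  5  6  7  8  9 10 11 12 13
g(k):  0  1  0  1  0  1  0  1  0  1  0  1  0  1
So g(13) = 1.

1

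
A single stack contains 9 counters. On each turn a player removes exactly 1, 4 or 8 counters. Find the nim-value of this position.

2

Build the Grundy sequence with g(k) = mex{g(k−s) : s ∈ {1, 4, 8}, s ≤ k}:
k:     0  1  2  3  4  5  6  7  8  9
g(k):  0  1  0  1  2  0  1  0  1  2
So g(9) = 2.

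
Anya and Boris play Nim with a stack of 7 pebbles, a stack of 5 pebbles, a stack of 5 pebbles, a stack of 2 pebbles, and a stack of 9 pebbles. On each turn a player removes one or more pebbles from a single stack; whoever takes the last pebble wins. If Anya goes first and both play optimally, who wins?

Anya wins

Write each in binary and XOR column by column:
  0111  (7)
  0101  (5)
  0101  (5)
  0010  (2)
  1001  (9)
  ----
  1100  (12)
The nim-sum is 12 ≠ 0, so this is an N-position: the player to move can win; Anya has a winning move.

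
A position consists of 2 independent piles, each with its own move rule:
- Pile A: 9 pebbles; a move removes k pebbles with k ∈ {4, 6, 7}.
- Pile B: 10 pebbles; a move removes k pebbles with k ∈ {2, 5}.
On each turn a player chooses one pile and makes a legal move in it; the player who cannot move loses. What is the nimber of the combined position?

3

For pile A, compute g(0), g(1), … with moves {4, 6, 7}:
k:     0  1  2  3  4  5  6  7  8  9
g(k):  0  0  0  0  1  1  1  1  2  2
So g(9) = 2.
Build the Grundy sequence for pile B with g(k) = mex{g(k−s) : s ∈ {2, 5}, s ≤ k}:
k:     0  1  2  3  4  5  6  7  8  9 10
g(k):  0  0  1  1  0  2  1  0  0  1  1
So g(10) = 1.
By the Sprague-Grundy theorem, the Grundy value of a sum of independent games is the XOR of the component values.
Combined value = 2 ⊕ 1 = 3.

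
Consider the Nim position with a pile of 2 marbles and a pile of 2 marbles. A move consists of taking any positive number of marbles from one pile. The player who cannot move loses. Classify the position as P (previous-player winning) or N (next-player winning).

P-position

In binary:
  10  (2)
  10  (2)
  --
  00  (0)
The nim-sum is 0, so this is a P-position: the player to move is in a losing position under optimal play.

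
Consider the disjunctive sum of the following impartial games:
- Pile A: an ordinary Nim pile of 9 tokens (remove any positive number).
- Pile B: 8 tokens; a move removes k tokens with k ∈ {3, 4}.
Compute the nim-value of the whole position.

9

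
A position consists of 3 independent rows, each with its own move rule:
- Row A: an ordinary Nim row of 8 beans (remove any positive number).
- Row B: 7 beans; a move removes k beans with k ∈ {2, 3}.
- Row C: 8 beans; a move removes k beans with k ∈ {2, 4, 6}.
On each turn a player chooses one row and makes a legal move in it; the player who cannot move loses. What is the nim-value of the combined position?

Row A is a plain Nim row of size 8, so its Grundy value is 8.
Grundy values for row B (subtraction set {2, 3}):
g(0) = mex{} = 0
g(1) = mex{} = 0
g(2) = mex{0} = 1
g(3) = mex{0} = 1
g(4) = mex{0,1} = 2
g(5) = mex{1} = 0
g(6) = mex{1,2} = 0
g(7) = mex{0,2} = 1
So g(7) = 1.
Build the Grundy sequence for row C with g(k) = mex{g(k−s) : s ∈ {2, 4, 6}, s ≤ k}:
g(0) = mex{} = 0
g(1) = mex{} = 0
g(2) = mex{0} = 1
g(3) = mex{0} = 1
g(4) = mex{0,1} = 2
g(5) = mex{0,1} = 2
g(6) = mex{0,1,2} = 3
g(7) = mex{0,1,2} = 3
g(8) = mex{1,2,3} = 0
So g(8) = 0.
The value of a disjunctive sum is the nim-sum of the parts.
Combined value = 8 XOR 1 XOR 0 = 9.

9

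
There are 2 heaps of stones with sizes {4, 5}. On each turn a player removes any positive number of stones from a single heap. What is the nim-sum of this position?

Nim-sum: 4 ⊕ 5 = 1.

1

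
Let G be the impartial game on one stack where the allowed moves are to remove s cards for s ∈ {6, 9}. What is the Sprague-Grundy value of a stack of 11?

Grundy values for subtraction set {6, 9}:
k:     0  1  2  3  4  5  6  7  8  9 10 11
g(k):  0  0  0  0  0  0  1  1  1  1  1  1
So g(11) = 1.

1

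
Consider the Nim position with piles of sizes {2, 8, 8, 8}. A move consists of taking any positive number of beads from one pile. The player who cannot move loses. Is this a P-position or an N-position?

N-position

Compute the nim-sum pairwise:
2 XOR 8 = 10
10 XOR 8 = 2
2 XOR 8 = 10
The nim-sum is 10 ≠ 0, so this is an N-position: the player to move can win.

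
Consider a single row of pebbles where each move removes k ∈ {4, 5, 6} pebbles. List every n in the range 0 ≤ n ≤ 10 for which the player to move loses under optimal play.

0, 1, 2, 3, 10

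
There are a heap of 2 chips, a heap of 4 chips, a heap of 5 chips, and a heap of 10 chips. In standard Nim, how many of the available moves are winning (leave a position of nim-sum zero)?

Bitwise XOR of the heap sizes:
  0010  (2)
  0100  (4)
  0101  (5)
  1010  (10)
  ----
  1001  (9)
The overall nim-sum is X = 9. A heap of size p has a winning move iff p XOR X < p (reduce it to p XOR X).
  2: 2 XOR 9 = 11 ≥ 2 — no move.
  4: 4 XOR 9 = 13 ≥ 4 — no move.
  5: 5 XOR 9 = 12 ≥ 5 — no move.
  10: 10 XOR 9 = 3 < 10 — winning move (to 3).
That gives 1 winning move.

1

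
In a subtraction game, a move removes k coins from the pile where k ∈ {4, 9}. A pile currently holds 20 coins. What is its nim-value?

1

Compute g(0), g(1), … for moves {4, 9}:
k:     0  1  2  3  4  5  6  7  8  9 10 11 12 13 14 15 16 17 18 19 20
g(k):  0  0  0  0  1  1  1  1  0  2  2  2  1  0  0  0  0  1  1  1  1
So g(20) = 1.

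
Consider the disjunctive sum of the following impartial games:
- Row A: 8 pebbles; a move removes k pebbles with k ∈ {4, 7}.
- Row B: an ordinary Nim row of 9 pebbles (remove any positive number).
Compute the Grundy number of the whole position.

11

Grundy values for row A (subtraction set {4, 7}):
k:     0  1  2  3  4  5  6  7  8
g(k):  0  0  0  0  1  1  1  1  2
So g(8) = 2.
Row B is a plain Nim row of size 9, so its Grundy value is 9.
By the Sprague-Grundy theorem, the Grundy value of a sum of independent games is the XOR of the component values.
Combined value = 2 ⊕ 9 = 11.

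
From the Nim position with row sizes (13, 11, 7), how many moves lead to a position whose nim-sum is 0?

Compute the nim-sum pairwise:
13 ⊕ 11 = 6
6 ⊕ 7 = 1
The overall nim-sum is X = 1. A row of size p has a winning move iff p XOR X < p (reduce it to p XOR X).
  13: 13 XOR 1 = 12 < 13 — winning move (to 12).
  11: 11 XOR 1 = 10 < 11 — winning move (to 10).
  7: 7 XOR 1 = 6 < 7 — winning move (to 6).
That gives 3 winning moves.

3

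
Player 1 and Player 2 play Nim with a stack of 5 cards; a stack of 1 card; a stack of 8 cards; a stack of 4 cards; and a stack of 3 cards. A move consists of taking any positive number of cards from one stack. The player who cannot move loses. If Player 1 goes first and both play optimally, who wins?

Player 1 wins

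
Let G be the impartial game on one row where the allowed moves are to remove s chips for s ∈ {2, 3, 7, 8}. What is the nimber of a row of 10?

Build the Grundy sequence with g(k) = mex{g(k−s) : s ∈ {2, 3, 7, 8}, s ≤ k}:
g(0) = mex{} = 0
g(1) = mex{} = 0
g(2) = mex{0} = 1
g(3) = mex{0} = 1
g(4) = mex{0,1} = 2
g(5) = mex{1} = 0
g(6) = mex{1,2} = 0
g(7) = mex{0,2} = 1
g(8) = mex{0} = 1
g(9) = mex{0,1} = 2
g(10) = mex{1} = 0
So g(10) = 0.

0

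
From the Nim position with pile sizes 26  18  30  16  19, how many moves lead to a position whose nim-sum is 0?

Write each in binary and XOR column by column:
  11010  (26)
  10010  (18)
  11110  (30)
  10000  (16)
  10011  (19)
  -----
  10101  (21)
The overall nim-sum is X = 21. A pile of size p has a winning move iff p XOR X < p (reduce it to p XOR X).
  26: 26 XOR 21 = 15 < 26 — winning move (to 15).
  18: 18 XOR 21 = 7 < 18 — winning move (to 7).
  30: 30 XOR 21 = 11 < 30 — winning move (to 11).
  16: 16 XOR 21 = 5 < 16 — winning move (to 5).
  19: 19 XOR 21 = 6 < 19 — winning move (to 6).
That gives 5 winning moves.

5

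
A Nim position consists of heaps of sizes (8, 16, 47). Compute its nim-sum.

55

Nim-sum: 8 ^ 16 ^ 47 = 55.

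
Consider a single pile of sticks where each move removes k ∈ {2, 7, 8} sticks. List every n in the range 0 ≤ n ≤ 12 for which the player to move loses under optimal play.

0, 1, 4, 5, 10

Build the Grundy sequence with g(k) = mex{g(k−s) : s ∈ {2, 7, 8}, s ≤ k}:
g(0) = mex{} = 0
g(1) = mex{} = 0
g(2) = mex{0} = 1
g(3) = mex{0} = 1
g(4) = mex{1} = 0
g(5) = mex{1} = 0
g(6) = mex{0} = 1
g(7) = mex{0} = 1
g(8) = mex{0,1} = 2
g(9) = mex{0,1} = 2
g(10) = mex{1,2} = 0
g(11) = mex{0,1,2} = 3
g(12) = mex{0} = 1
The P-positions (g = 0) in 0..12 are 0, 1, 4, 5, 10.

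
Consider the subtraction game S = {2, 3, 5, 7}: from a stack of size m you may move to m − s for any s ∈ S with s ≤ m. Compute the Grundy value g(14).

2

Compute g(0), g(1), … for moves {2, 3, 5, 7}:
k:     0  1  2  3  4  5  6  7  8  9 10 11 12 13 14
g(k):  0  0  1  1  2  2  3  3  4  0  0  1  1  2  2
So g(14) = 2.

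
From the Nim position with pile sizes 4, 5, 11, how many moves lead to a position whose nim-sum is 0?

1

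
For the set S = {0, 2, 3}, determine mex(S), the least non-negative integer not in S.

0 is in the set but 1 is not, so the mex is 1.

1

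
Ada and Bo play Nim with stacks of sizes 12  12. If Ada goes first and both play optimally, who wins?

Bo wins

Nim-sum: 12 ⊕ 12 = 0.
The nim-sum is 0, so this is a P-position: the player to move is in a losing position under optimal play; Ada is about to move from it and so loses — Bo wins.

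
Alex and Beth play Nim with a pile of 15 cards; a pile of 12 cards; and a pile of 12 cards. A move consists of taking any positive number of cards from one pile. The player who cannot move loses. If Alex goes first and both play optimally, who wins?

Nim-sum: 15 XOR 12 XOR 12 = 15.
The nim-sum is 15 ≠ 0, so this is an N-position: the player to move can win; Alex has a winning move.

Alex wins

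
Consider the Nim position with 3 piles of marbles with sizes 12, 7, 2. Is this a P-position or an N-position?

N-position

Nim-sum: 12 ^ 7 ^ 2 = 9.
The nim-sum is 9 ≠ 0, so this is an N-position: the player to move can win.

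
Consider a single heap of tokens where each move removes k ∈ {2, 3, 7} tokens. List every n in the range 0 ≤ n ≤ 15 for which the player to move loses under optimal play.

Compute g(0), g(1), … for moves {2, 3, 7}:
k:     0  1  2  3  4  5  6  7  8  9 10 11 12 13 14 15
g(k):  0  0  1  1  2  0  0  1  1  2  0  0  1  1  2  0
The P-positions (g = 0) in 0..15 are 0, 1, 5, 6, 10, 11, 15.

0, 1, 5, 6, 10, 11, 15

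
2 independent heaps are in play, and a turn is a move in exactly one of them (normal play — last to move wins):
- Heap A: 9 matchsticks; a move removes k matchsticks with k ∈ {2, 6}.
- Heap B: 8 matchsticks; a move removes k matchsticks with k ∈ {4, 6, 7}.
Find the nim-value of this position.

2

For heap A, compute g(0), g(1), … with moves {2, 6}:
k:     0  1  2  3  4  5  6  7  8  9
g(k):  0  0  1  1  0  0  1  1  0  0
So g(9) = 0.
For heap B, compute g(0), g(1), … with moves {4, 6, 7}:
k:     0  1  2  3  4  5  6  7  8
g(k):  0  0  0  0  1  1  1  1  2
So g(8) = 2.
The value of a disjunctive sum is the nim-sum of the parts.
Combined value = 0 ⊕ 2 = 2.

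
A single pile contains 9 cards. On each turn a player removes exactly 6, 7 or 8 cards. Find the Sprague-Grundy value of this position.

1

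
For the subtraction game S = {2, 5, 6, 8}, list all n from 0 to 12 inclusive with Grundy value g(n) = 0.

0, 1, 4, 11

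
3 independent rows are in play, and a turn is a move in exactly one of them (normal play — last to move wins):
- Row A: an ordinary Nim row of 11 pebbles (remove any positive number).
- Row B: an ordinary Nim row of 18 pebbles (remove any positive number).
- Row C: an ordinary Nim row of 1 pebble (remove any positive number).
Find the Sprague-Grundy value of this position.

24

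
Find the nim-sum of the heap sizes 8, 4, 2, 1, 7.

In binary:
  1000  (8)
  0100  (4)
  0010  (2)
  0001  (1)
  0111  (7)
  ----
  1000  (8)

8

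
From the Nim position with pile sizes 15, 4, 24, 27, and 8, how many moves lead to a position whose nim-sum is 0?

0

Compute the nim-sum pairwise:
15 ^ 4 = 11
11 ^ 24 = 19
19 ^ 27 = 8
8 ^ 8 = 0
The nim-sum is already 0, so every move leaves a nonzero nim-sum — there are no winning moves.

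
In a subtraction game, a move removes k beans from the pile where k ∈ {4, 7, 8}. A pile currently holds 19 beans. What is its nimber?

Build the Grundy sequence with g(k) = mex{g(k−s) : s ∈ {4, 7, 8}, s ≤ k}:
k:     0  1  2  3  4  5  6  7  8  9 10 11 12 13 14 15 16 17 18 19
g(k):  0  0  0  0  1  1  1  1  2  2  2  2  0  0  0  0  1  1  1  1
So g(19) = 1.

1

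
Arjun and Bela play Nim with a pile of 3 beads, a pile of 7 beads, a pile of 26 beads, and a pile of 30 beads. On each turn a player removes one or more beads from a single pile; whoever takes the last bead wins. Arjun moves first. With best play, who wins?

Write each in binary and XOR column by column:
  00011  (3)
  00111  (7)
  11010  (26)
  11110  (30)
  -----
  00000  (0)
The nim-sum is 0, so this is a P-position: the player to move is in a losing position under optimal play; Arjun is about to move from it and so loses — Bela wins.

Bela wins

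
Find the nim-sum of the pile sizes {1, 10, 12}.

7

Nim-sum: 1 ^ 10 ^ 12 = 7.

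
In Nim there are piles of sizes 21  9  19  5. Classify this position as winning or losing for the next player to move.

Nim-sum: 21 ⊕ 9 ⊕ 19 ⊕ 5 = 10.
The nim-sum is 10 ≠ 0, so this is an N-position: the player to move can win.

Winning position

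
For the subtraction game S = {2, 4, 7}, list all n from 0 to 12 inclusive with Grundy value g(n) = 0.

0, 1, 6, 9, 12

Compute g(0), g(1), … for moves {2, 4, 7}:
g(0) = mex{} = 0
g(1) = mex{} = 0
g(2) = mex{0} = 1
g(3) = mex{0} = 1
g(4) = mex{0,1} = 2
g(5) = mex{0,1} = 2
g(6) = mex{1,2} = 0
g(7) = mex{0,1,2} = 3
g(8) = mex{0,2} = 1
g(9) = mex{1,2,3} = 0
g(10) = mex{0,1} = 2
g(11) = mex{0,2,3} = 1
g(12) = mex{1,2} = 0
The P-positions (g = 0) in 0..12 are 0, 1, 6, 9, 12.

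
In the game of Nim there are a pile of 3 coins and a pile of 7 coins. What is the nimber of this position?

4

Bitwise XOR of the heap sizes:
  011  (3)
  111  (7)
  ---
  100  (4)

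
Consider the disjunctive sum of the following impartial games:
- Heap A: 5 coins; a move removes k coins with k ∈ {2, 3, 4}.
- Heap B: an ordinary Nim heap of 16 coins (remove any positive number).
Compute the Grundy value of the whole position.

18

Grundy values for heap A (subtraction set {2, 3, 4}):
g(0) = mex{} = 0
g(1) = mex{} = 0
g(2) = mex{0} = 1
g(3) = mex{0} = 1
g(4) = mex{0,1} = 2
g(5) = mex{0,1} = 2
So g(5) = 2.
Heap B is a plain Nim heap of size 16, so its Grundy value is 16.
The value of a disjunctive sum is the nim-sum of the parts.
Combined value = 2 XOR 16 = 18.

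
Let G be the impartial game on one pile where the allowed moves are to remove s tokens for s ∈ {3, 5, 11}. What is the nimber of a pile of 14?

2

Compute g(0), g(1), … for moves {3, 5, 11}:
k:     0  1  2  3  4  5  6  7  8  9 10 11 12 13 14
g(k):  0  0  0  1  1  1  2  2  0  0  0  1  1  1  2
So g(14) = 2.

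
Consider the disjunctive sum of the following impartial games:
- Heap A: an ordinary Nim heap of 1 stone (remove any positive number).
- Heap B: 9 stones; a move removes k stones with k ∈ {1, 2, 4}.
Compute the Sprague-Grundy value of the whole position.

Heap A is a plain Nim heap of size 1, so its Grundy value is 1.
For heap B, compute g(0), g(1), … with moves {1, 2, 4}:
g(0) = mex{} = 0
g(1) = mex{0} = 1
g(2) = mex{0,1} = 2
g(3) = mex{1,2} = 0
g(4) = mex{0,2} = 1
g(5) = mex{0,1} = 2
g(6) = mex{1,2} = 0
g(7) = mex{0,2} = 1
g(8) = mex{0,1} = 2
g(9) = mex{1,2} = 0
So g(9) = 0.
By the Sprague-Grundy theorem, the Grundy value of a sum of independent games is the XOR of the component values.
Combined value = 1 XOR 0 = 1.

1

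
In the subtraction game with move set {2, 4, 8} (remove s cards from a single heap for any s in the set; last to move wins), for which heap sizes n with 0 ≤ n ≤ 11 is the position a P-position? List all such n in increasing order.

0, 1, 6, 7

Compute g(0), g(1), … for moves {2, 4, 8}:
g(0) = mex{} = 0
g(1) = mex{} = 0
g(2) = mex{0} = 1
g(3) = mex{0} = 1
g(4) = mex{0,1} = 2
g(5) = mex{0,1} = 2
g(6) = mex{1,2} = 0
g(7) = mex{1,2} = 0
g(8) = mex{0,2} = 1
g(9) = mex{0,2} = 1
g(10) = mex{0,1} = 2
g(11) = mex{0,1} = 2
The P-positions (g = 0) in 0..11 are 0, 1, 6, 7.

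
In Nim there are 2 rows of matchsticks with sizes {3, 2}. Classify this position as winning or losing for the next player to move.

Winning position

Bitwise XOR of the heap sizes:
  11  (3)
  10  (2)
  --
  01  (1)
The nim-sum is 1 ≠ 0, so this is an N-position: the player to move can win.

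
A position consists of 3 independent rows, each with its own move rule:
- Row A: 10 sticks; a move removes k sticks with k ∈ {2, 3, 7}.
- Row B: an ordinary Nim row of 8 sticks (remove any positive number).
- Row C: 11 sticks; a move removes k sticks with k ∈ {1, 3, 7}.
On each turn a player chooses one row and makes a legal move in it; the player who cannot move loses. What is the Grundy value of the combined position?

9

Build the Grundy sequence for row A with g(k) = mex{g(k−s) : s ∈ {2, 3, 7}, s ≤ k}:
g(0) = mex{} = 0
g(1) = mex{} = 0
g(2) = mex{0} = 1
g(3) = mex{0} = 1
g(4) = mex{0,1} = 2
g(5) = mex{1} = 0
g(6) = mex{1,2} = 0
g(7) = mex{0,2} = 1
g(8) = mex{0} = 1
g(9) = mex{0,1} = 2
g(10) = mex{1} = 0
So g(10) = 0.
Row B is a plain Nim row of size 8, so its Grundy value is 8.
For row C, compute g(0), g(1), … with moves {1, 3, 7}:
g(0) = mex{} = 0
g(1) = mex{0} = 1
g(2) = mex{1} = 0
g(3) = mex{0} = 1
g(4) = mex{1} = 0
g(5) = mex{0} = 1
g(6) = mex{1} = 0
g(7) = mex{0} = 1
g(8) = mex{1} = 0
g(9) = mex{0} = 1
g(10) = mex{1} = 0
g(11) = mex{0} = 1
So g(11) = 1.
By the Sprague-Grundy theorem, the Grundy value of a sum of independent games is the XOR of the component values.
Combined value = 0 ⊕ 8 ⊕ 1 = 9.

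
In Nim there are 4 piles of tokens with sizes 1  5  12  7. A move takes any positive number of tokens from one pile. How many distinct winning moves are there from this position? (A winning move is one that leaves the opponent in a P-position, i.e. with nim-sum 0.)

Nim-sum: 1 ⊕ 5 ⊕ 12 ⊕ 7 = 15.
The overall nim-sum is X = 15. A pile of size p has a winning move iff p XOR X < p (reduce it to p XOR X).
  1: 1 XOR 15 = 14 ≥ 1 — no move.
  5: 5 XOR 15 = 10 ≥ 5 — no move.
  12: 12 XOR 15 = 3 < 12 — winning move (to 3).
  7: 7 XOR 15 = 8 ≥ 7 — no move.
That gives 1 winning move.

1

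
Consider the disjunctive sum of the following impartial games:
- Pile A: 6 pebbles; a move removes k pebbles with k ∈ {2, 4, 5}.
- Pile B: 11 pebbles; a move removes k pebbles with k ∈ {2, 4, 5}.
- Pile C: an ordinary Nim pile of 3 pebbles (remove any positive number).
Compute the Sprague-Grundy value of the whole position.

2

For pile A, compute g(0), g(1), … with moves {2, 4, 5}:
g(0) = mex{} = 0
g(1) = mex{} = 0
g(2) = mex{0} = 1
g(3) = mex{0} = 1
g(4) = mex{0,1} = 2
g(5) = mex{0,1} = 2
g(6) = mex{0,1,2} = 3
So g(6) = 3.
For pile B, compute g(0), g(1), … with moves {2, 4, 5}:
g(0) = mex{} = 0
g(1) = mex{} = 0
g(2) = mex{0} = 1
g(3) = mex{0} = 1
g(4) = mex{0,1} = 2
g(5) = mex{0,1} = 2
g(6) = mex{0,1,2} = 3
g(7) = mex{1,2} = 0
g(8) = mex{1,2,3} = 0
g(9) = mex{0,2} = 1
g(10) = mex{0,2,3} = 1
g(11) = mex{0,1,3} = 2
So g(11) = 2.
Pile C is a plain Nim pile of size 3, so its Grundy value is 3.
By the Sprague-Grundy theorem, the Grundy value of a sum of independent games is the XOR of the component values.
Combined value = 3 ⊕ 2 ⊕ 3 = 2.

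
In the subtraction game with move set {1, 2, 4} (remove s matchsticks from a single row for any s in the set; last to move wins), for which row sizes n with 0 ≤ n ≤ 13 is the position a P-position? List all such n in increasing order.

0, 3, 6, 9, 12

Build the Grundy sequence with g(k) = mex{g(k−s) : s ∈ {1, 2, 4}, s ≤ k}:
k:     0  1  2  3  4  5  6  7  8  9 10 11 12 13
g(k):  0  1  2  0  1  2  0  1  2  0  1  2  0  1
The P-positions (g = 0) in 0..13 are 0, 3, 6, 9, 12.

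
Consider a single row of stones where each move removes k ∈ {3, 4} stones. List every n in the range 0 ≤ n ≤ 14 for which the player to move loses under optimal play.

0, 1, 2, 7, 8, 9, 14

Grundy values for subtraction set {3, 4}:
g(0) = mex{} = 0
g(1) = mex{} = 0
g(2) = mex{} = 0
g(3) = mex{0} = 1
g(4) = mex{0} = 1
g(5) = mex{0} = 1
g(6) = mex{0,1} = 2
g(7) = mex{1} = 0
g(8) = mex{1} = 0
g(9) = mex{1,2} = 0
g(10) = mex{0,2} = 1
g(11) = mex{0} = 1
g(12) = mex{0} = 1
g(13) = mex{0,1} = 2
g(14) = mex{1} = 0
The P-positions (g = 0) in 0..14 are 0, 1, 2, 7, 8, 9, 14.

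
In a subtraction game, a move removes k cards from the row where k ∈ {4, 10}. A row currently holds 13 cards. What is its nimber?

1

Build the Grundy sequence with g(k) = mex{g(k−s) : s ∈ {4, 10}, s ≤ k}:
g(0) = mex{} = 0
g(1) = mex{} = 0
g(2) = mex{} = 0
g(3) = mex{} = 0
g(4) = mex{0} = 1
g(5) = mex{0} = 1
g(6) = mex{0} = 1
g(7) = mex{0} = 1
g(8) = mex{1} = 0
g(9) = mex{1} = 0
g(10) = mex{0,1} = 2
g(11) = mex{0,1} = 2
g(12) = mex{0} = 1
g(13) = mex{0} = 1
So g(13) = 1.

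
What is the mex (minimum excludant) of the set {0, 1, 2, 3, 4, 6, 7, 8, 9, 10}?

The values 0, 1, 2, 3, 4 are all present; 5 is the first non-negative integer missing from the set.

5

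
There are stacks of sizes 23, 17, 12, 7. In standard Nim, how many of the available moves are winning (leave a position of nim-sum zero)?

1

Nim-sum: 23 ^ 17 ^ 12 ^ 7 = 13.
The overall nim-sum is X = 13. A stack of size p has a winning move iff p XOR X < p (reduce it to p XOR X).
  23: 23 XOR 13 = 26 ≥ 23 — no move.
  17: 17 XOR 13 = 28 ≥ 17 — no move.
  12: 12 XOR 13 = 1 < 12 — winning move (to 1).
  7: 7 XOR 13 = 10 ≥ 7 — no move.
That gives 1 winning move.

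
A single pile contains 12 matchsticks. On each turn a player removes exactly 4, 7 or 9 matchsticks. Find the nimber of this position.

3

Compute g(0), g(1), … for moves {4, 7, 9}:
g(0) = mex{} = 0
g(1) = mex{} = 0
g(2) = mex{} = 0
g(3) = mex{} = 0
g(4) = mex{0} = 1
g(5) = mex{0} = 1
g(6) = mex{0} = 1
g(7) = mex{0} = 1
g(8) = mex{0,1} = 2
g(9) = mex{0,1} = 2
g(10) = mex{0,1} = 2
g(11) = mex{0,1} = 2
g(12) = mex{0,1,2} = 3
So g(12) = 3.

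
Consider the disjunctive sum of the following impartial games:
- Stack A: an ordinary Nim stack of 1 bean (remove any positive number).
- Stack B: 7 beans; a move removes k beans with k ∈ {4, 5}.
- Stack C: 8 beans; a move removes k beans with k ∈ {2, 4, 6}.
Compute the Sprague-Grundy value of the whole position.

0

Stack A is a plain Nim stack of size 1, so its Grundy value is 1.
Grundy values for stack B (subtraction set {4, 5}):
k:     0  1  2  3  4  5  6  7
g(k):  0  0  0  0  1  1  1  1
So g(7) = 1.
For stack C, compute g(0), g(1), … with moves {2, 4, 6}:
k:     0  1  2  3  4  5  6  7  8
g(k):  0  0  1  1  2  2  3  3  0
So g(8) = 0.
The value of a disjunctive sum is the nim-sum of the parts.
Combined value = 1 ⊕ 1 ⊕ 0 = 0.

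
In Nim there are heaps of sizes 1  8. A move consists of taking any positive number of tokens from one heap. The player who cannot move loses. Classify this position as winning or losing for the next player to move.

In binary:
  0001  (1)
  1000  (8)
  ----
  1001  (9)
The nim-sum is 9 ≠ 0, so this is an N-position: the player to move can win.

Winning position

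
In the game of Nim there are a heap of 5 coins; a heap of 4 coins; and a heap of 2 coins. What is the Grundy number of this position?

Nim-sum: 5 ^ 4 ^ 2 = 3.

3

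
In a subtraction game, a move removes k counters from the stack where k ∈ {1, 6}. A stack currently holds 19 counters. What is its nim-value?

1

Grundy values for subtraction set {1, 6}:
k:     0  1  2  3  4  5  6  7  8  9 10 11 12 13 14 15 16 17 18 19
g(k):  0  1  0  1  0  1  2  0  1  0  1  0  1  2  0  1  0  1  0  1
So g(19) = 1.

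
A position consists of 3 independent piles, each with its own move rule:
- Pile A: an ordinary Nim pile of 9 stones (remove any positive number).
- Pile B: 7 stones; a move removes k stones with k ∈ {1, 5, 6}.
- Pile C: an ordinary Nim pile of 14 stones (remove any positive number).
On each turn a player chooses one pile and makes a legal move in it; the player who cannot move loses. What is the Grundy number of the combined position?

4

Pile A is a plain Nim pile of size 9, so its Grundy value is 9.
For pile B, compute g(0), g(1), … with moves {1, 5, 6}:
g(0) = mex{} = 0
g(1) = mex{0} = 1
g(2) = mex{1} = 0
g(3) = mex{0} = 1
g(4) = mex{1} = 0
g(5) = mex{0} = 1
g(6) = mex{0,1} = 2
g(7) = mex{0,1,2} = 3
So g(7) = 3.
Pile C is a plain Nim pile of size 14, so its Grundy value is 14.
The value of a disjunctive sum is the nim-sum of the parts.
Combined value = 9 XOR 3 XOR 14 = 4.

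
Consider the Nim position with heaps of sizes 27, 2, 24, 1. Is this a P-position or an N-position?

Nim-sum: 27 XOR 2 XOR 24 XOR 1 = 0.
The nim-sum is 0, so this is a P-position: the player to move is in a losing position under optimal play.

P-position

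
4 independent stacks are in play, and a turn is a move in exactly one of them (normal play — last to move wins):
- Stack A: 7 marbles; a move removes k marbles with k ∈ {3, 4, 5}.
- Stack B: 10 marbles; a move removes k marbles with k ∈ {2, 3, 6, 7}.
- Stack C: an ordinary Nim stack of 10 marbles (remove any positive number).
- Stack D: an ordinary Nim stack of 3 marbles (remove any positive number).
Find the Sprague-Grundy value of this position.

Grundy values for stack A (subtraction set {3, 4, 5}):
g(0) = mex{} = 0
g(1) = mex{} = 0
g(2) = mex{} = 0
g(3) = mex{0} = 1
g(4) = mex{0} = 1
g(5) = mex{0} = 1
g(6) = mex{0,1} = 2
g(7) = mex{0,1} = 2
So g(7) = 2.
Build the Grundy sequence for stack B with g(k) = mex{g(k−s) : s ∈ {2, 3, 6, 7}, s ≤ k}:
g(0) = mex{} = 0
g(1) = mex{} = 0
g(2) = mex{0} = 1
g(3) = mex{0} = 1
g(4) = mex{0,1} = 2
g(5) = mex{1} = 0
g(6) = mex{0,1,2} = 3
g(7) = mex{0,2} = 1
g(8) = mex{0,1,3} = 2
g(9) = mex{1,3} = 0
g(10) = mex{1,2} = 0
So g(10) = 0.
Stack C is a plain Nim stack of size 10, so its Grundy value is 10.
Stack D is a plain Nim stack of size 3, so its Grundy value is 3.
By the Sprague-Grundy theorem, the Grundy value of a sum of independent games is the XOR of the component values.
Combined value = 2 ⊕ 0 ⊕ 10 ⊕ 3 = 11.

11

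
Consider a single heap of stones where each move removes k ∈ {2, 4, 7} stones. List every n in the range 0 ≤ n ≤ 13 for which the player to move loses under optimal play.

0, 1, 6, 9, 12

Compute g(0), g(1), … for moves {2, 4, 7}:
k:     0  1  2  3  4  5  6  7  8  9 10 11 12 13
g(k):  0  0  1  1  2  2  0  3  1  0  2  1  0  2
The P-positions (g = 0) in 0..13 are 0, 1, 6, 9, 12.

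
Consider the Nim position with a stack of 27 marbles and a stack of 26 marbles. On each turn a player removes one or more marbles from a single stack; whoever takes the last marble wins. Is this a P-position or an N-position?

N-position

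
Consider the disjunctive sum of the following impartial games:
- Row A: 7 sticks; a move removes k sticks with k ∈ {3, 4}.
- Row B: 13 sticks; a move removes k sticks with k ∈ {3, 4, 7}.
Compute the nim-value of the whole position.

1

Build the Grundy sequence for row A with g(k) = mex{g(k−s) : s ∈ {3, 4}, s ≤ k}:
k:     0  1  2  3  4  5  6  7
g(k):  0  0  0  1  1  1  2  0
So g(7) = 0.
Build the Grundy sequence for row B with g(k) = mex{g(k−s) : s ∈ {3, 4, 7}, s ≤ k}:
g(0) = mex{} = 0
g(1) = mex{} = 0
g(2) = mex{} = 0
g(3) = mex{0} = 1
g(4) = mex{0} = 1
g(5) = mex{0} = 1
g(6) = mex{0,1} = 2
g(7) = mex{0,1} = 2
g(8) = mex{0,1} = 2
g(9) = mex{0,1,2} = 3
g(10) = mex{1,2} = 0
g(11) = mex{1,2} = 0
g(12) = mex{1,2,3} = 0
g(13) = mex{0,2,3} = 1
So g(13) = 1.
The value of a disjunctive sum is the nim-sum of the parts.
Combined value = 0 XOR 1 = 1.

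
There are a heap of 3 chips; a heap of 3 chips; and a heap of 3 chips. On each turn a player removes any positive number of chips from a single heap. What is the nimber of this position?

3

Nim-sum: 3 ^ 3 ^ 3 = 3.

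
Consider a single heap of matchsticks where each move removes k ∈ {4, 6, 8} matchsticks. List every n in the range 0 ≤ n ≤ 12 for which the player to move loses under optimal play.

Grundy values for subtraction set {4, 6, 8}:
k:     0  1  2  3  4  5  6  7  8  9 10 11 12
g(k):  0  0  0  0  1  1  1  1  2  2  2  2  0
The P-positions (g = 0) in 0..12 are 0, 1, 2, 3, 12.

0, 1, 2, 3, 12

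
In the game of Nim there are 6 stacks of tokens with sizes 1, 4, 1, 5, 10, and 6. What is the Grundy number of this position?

13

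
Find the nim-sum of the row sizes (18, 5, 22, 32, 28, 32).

Compute the nim-sum pairwise:
18 ⊕ 5 = 23
23 ⊕ 22 = 1
1 ⊕ 32 = 33
33 ⊕ 28 = 61
61 ⊕ 32 = 29

29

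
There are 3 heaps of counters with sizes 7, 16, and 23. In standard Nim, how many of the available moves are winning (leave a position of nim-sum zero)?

0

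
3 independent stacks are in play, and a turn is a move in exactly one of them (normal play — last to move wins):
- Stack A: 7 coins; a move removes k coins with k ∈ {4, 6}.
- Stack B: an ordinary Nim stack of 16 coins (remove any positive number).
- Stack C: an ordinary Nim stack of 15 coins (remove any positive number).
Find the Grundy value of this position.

For stack A, compute g(0), g(1), … with moves {4, 6}:
k:     0  1  2  3  4  5  6  7
g(k):  0  0  0  0  1  1  1  1
So g(7) = 1.
Stack B is a plain Nim stack of size 16, so its Grundy value is 16.
Stack C is a plain Nim stack of size 15, so its Grundy value is 15.
The value of a disjunctive sum is the nim-sum of the parts.
Combined value = 1 ⊕ 16 ⊕ 15 = 30.

30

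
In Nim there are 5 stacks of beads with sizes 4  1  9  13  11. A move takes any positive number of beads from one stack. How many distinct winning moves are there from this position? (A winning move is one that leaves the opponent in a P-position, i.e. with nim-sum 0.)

3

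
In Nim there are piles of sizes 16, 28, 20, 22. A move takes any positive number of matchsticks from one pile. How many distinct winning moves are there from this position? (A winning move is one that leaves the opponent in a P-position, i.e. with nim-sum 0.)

1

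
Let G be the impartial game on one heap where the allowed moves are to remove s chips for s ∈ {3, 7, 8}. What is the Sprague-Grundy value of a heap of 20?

Grundy values for subtraction set {3, 7, 8}:
k:     0  1  2  3  4  5  6  7  8  9 10 11 12 13 14 15 16 17 18 19 20
g(k):  0  0  0  1  1  1  0  2  2  1  3  0  0  2  1  1  0  0  2  1  1
So g(20) = 1.

1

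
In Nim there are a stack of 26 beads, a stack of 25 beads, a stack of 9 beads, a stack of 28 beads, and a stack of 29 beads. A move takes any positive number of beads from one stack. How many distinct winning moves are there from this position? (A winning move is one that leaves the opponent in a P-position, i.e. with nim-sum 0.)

Bitwise XOR of the heap sizes:
  11010  (26)
  11001  (25)
  01001  (9)
  11100  (28)
  11101  (29)
  -----
  01011  (11)
The overall nim-sum is X = 11. A stack of size p has a winning move iff p XOR X < p (reduce it to p XOR X).
  26: 26 XOR 11 = 17 < 26 — winning move (to 17).
  25: 25 XOR 11 = 18 < 25 — winning move (to 18).
  9: 9 XOR 11 = 2 < 9 — winning move (to 2).
  28: 28 XOR 11 = 23 < 28 — winning move (to 23).
  29: 29 XOR 11 = 22 < 29 — winning move (to 22).
That gives 5 winning moves.

5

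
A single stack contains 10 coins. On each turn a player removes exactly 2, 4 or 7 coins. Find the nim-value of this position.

2

Grundy values for subtraction set {2, 4, 7}:
k:     0  1  2  3  4  5  6  7  8  9 10
g(k):  0  0  1  1  2  2  0  3  1  0  2
So g(10) = 2.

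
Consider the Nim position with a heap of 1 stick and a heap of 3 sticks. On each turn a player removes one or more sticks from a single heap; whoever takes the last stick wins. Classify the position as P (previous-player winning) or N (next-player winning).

Nim-sum: 1 ^ 3 = 2.
The nim-sum is 2 ≠ 0, so this is an N-position: the player to move can win.

N-position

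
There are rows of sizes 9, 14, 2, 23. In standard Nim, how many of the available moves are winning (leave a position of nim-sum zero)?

Compute the nim-sum pairwise:
9 ^ 14 = 7
7 ^ 2 = 5
5 ^ 23 = 18
The overall nim-sum is X = 18. A row of size p has a winning move iff p XOR X < p (reduce it to p XOR X).
  9: 9 XOR 18 = 27 ≥ 9 — no move.
  14: 14 XOR 18 = 28 ≥ 14 — no move.
  2: 2 XOR 18 = 16 ≥ 2 — no move.
  23: 23 XOR 18 = 5 < 23 — winning move (to 5).
That gives 1 winning move.

1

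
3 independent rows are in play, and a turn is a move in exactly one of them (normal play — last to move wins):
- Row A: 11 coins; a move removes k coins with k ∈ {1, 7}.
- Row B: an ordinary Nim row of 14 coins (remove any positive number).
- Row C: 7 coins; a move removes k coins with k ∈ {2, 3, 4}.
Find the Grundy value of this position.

15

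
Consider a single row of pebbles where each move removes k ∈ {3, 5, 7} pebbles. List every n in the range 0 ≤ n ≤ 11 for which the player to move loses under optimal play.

0, 1, 2, 10, 11

Build the Grundy sequence with g(k) = mex{g(k−s) : s ∈ {3, 5, 7}, s ≤ k}:
g(0) = mex{} = 0
g(1) = mex{} = 0
g(2) = mex{} = 0
g(3) = mex{0} = 1
g(4) = mex{0} = 1
g(5) = mex{0} = 1
g(6) = mex{0,1} = 2
g(7) = mex{0,1} = 2
g(8) = mex{0,1} = 2
g(9) = mex{0,1,2} = 3
g(10) = mex{1,2} = 0
g(11) = mex{1,2} = 0
The P-positions (g = 0) in 0..11 are 0, 1, 2, 10, 11.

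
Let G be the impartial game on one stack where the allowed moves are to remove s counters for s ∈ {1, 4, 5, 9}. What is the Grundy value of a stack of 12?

2

Compute g(0), g(1), … for moves {1, 4, 5, 9}:
g(0) = mex{} = 0
g(1) = mex{0} = 1
g(2) = mex{1} = 0
g(3) = mex{0} = 1
g(4) = mex{0,1} = 2
g(5) = mex{0,1,2} = 3
g(6) = mex{0,1,3} = 2
g(7) = mex{0,1,2} = 3
g(8) = mex{1,2,3} = 0
g(9) = mex{0,2,3} = 1
g(10) = mex{1,2,3} = 0
g(11) = mex{0,2,3} = 1
g(12) = mex{0,1,3} = 2
So g(12) = 2.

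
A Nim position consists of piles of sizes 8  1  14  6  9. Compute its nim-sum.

8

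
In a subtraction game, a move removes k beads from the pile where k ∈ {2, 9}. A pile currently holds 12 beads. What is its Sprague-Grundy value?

Build the Grundy sequence with g(k) = mex{g(k−s) : s ∈ {2, 9}, s ≤ k}:
k:     0  1  2  3  4  5  6  7  8  9 10 11 12
g(k):  0  0  1  1  0  0  1  1  0  2  1  0  0
So g(12) = 0.

0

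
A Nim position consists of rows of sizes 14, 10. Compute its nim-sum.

4

Nim-sum: 14 XOR 10 = 4.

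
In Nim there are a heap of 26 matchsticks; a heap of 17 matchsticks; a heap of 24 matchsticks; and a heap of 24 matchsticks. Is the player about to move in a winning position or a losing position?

Winning position

Compute the nim-sum pairwise:
26 ^ 17 = 11
11 ^ 24 = 19
19 ^ 24 = 11
The nim-sum is 11 ≠ 0, so this is an N-position: the player to move can win.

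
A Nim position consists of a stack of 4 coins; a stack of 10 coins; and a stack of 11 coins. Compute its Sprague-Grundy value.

5

In binary:
  0100  (4)
  1010  (10)
  1011  (11)
  ----
  0101  (5)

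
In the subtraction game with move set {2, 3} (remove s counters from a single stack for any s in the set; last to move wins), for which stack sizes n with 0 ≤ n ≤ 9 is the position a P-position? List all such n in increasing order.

Grundy values for subtraction set {2, 3}:
g(0) = mex{} = 0
g(1) = mex{} = 0
g(2) = mex{0} = 1
g(3) = mex{0} = 1
g(4) = mex{0,1} = 2
g(5) = mex{1} = 0
g(6) = mex{1,2} = 0
g(7) = mex{0,2} = 1
g(8) = mex{0} = 1
g(9) = mex{0,1} = 2
The P-positions (g = 0) in 0..9 are 0, 1, 5, 6.

0, 1, 5, 6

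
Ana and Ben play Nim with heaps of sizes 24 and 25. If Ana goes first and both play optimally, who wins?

Ana wins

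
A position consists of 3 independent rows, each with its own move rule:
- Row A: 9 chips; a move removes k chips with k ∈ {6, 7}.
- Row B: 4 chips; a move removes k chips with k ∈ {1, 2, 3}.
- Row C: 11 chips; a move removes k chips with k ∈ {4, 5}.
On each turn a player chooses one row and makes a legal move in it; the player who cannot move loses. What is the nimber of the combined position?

1

For row A, compute g(0), g(1), … with moves {6, 7}:
g(0) = mex{} = 0
g(1) = mex{} = 0
g(2) = mex{} = 0
g(3) = mex{} = 0
g(4) = mex{} = 0
g(5) = mex{} = 0
g(6) = mex{0} = 1
g(7) = mex{0} = 1
g(8) = mex{0} = 1
g(9) = mex{0} = 1
So g(9) = 1.
Build the Grundy sequence for row B with g(k) = mex{g(k−s) : s ∈ {1, 2, 3}, s ≤ k}:
g(0) = mex{} = 0
g(1) = mex{0} = 1
g(2) = mex{0,1} = 2
g(3) = mex{0,1,2} = 3
g(4) = mex{1,2,3} = 0
So g(4) = 0.
Grundy values for row C (subtraction set {4, 5}):
k:     0  1  2  3  4  5  6  7  8  9 10 11
g(k):  0  0  0  0  1  1  1  1  2  0  0  0
So g(11) = 0.
The value of a disjunctive sum is the nim-sum of the parts.
Combined value = 1 XOR 0 XOR 0 = 1.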